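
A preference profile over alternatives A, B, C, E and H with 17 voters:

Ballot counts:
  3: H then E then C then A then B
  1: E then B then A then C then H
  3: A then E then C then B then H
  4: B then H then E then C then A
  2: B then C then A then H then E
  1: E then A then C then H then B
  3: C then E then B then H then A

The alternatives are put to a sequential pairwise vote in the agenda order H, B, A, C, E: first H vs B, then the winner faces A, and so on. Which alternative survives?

Round 1: H vs B — 4–13, B advances.
Round 2: B vs A — 10–7, B advances.
Round 3: B vs C — 7–10, C advances.
Round 4: C vs E — 5–12, E advances.
E survives the agenda.

E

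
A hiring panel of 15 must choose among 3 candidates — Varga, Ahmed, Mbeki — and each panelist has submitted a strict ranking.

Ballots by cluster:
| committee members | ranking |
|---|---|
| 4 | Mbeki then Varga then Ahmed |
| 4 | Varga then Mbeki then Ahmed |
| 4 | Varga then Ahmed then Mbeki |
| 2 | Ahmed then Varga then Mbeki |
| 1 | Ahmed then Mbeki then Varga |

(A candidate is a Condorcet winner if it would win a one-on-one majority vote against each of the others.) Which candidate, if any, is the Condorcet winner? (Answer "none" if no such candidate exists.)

Varga

Check each pair by majority over 15 ballots:
Varga vs Ahmed: 4+4+4 = 12 for Varga, 3 for Ahmed — Varga by 12–3.
Varga vs Mbeki: Varga is ranked higher on 4+4+2 = 10 ballots, Mbeki on 5. Varga wins 10–5.
Ahmed vs Mbeki: 4+2+1 = 7 for Ahmed, 8 for Mbeki — Mbeki by 8–7.
Varga defeats every rival head-to-head and is the Condorcet winner.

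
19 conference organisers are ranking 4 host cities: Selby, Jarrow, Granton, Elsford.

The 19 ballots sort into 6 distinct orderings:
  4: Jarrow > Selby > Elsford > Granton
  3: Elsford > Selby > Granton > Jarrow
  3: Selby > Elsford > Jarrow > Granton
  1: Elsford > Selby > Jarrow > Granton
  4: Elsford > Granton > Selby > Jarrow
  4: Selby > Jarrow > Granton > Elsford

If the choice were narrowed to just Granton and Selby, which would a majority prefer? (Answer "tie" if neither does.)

Ballots ranking Granton above Selby: 4.
Ballots ranking Selby above Granton: 19 − 4 = 15.
Selby wins the head-to-head 15–4.

Selby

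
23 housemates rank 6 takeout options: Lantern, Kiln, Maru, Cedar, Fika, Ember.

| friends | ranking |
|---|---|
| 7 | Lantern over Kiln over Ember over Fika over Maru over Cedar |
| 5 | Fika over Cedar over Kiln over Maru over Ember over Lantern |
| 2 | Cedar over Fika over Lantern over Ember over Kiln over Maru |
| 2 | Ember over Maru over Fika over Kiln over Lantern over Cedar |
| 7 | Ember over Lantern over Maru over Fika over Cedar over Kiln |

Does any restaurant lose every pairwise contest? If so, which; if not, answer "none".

Head-to-head results (23 friends):
Lantern vs Kiln: Lantern, 16–7.
Lantern vs Maru: Lantern wins 16–7.
Lantern vs Cedar: Lantern wins 16–7.
Lantern vs Fika: 14 to 9, Lantern.
Lantern vs Ember: 9 to 14, Ember.
Kiln vs Maru: Kiln preferred on 7+5+2 = 14 ballots; Kiln wins 14–9.
Kiln vs Cedar: Cedar wins 14–9.
Kiln vs Fika: 7 for Kiln, 16 for Fika — Fika by 16–7.
Kiln vs Ember: Kiln, 12–11.
Maru–Cedar: Maru 16–7.
Maru vs Fika: Maru preferred on 2+7 = 9 ballots; Fika wins 14–9.
Maru vs Ember: Maru is ranked higher on 5 ballots, Ember on 18. Ember wins 18–5.
Cedar vs Fika: Fika, 21–2.
Cedar vs Ember: 5+2 = 7 for Cedar, 16 for Ember — Ember by 16–7.
Fika vs Ember: Fika is ranked higher on 5+2 = 7 ballots, Ember on 16. Ember wins 16–7.
No restaurant is winless: Lantern beats Kiln; Kiln beats Maru; Maru beats Cedar; Cedar beats Kiln; Fika beats Kiln; Ember beats Lantern. There is no Condorcet loser.

none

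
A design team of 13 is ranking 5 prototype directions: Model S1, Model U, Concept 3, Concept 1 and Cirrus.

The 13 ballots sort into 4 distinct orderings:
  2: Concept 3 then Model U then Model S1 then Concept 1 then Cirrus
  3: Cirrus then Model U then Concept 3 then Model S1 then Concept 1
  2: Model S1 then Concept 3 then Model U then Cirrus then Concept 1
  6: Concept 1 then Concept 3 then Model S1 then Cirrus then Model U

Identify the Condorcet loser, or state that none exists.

Pairwise majorities:
Model S1 vs Model U: 2+6 = 8 for Model S1, 5 for Model U — Model S1 by 8–5.
Model S1 vs Concept 3: 2 for Model S1, 11 for Concept 3 — Concept 3 by 11–2.
Model S1 vs Concept 1: 2+3+2 = 7 for Model S1, 6 for Concept 1 — Model S1 by 7–6.
Model S1 vs Cirrus: Model S1 is ranked higher on 2+2+6 = 10 ballots, Cirrus on 3. Model S1 wins 10–3.
Model U vs Concept 3: Model U is ranked higher on 3 ballots, Concept 3 on 10. Concept 3 wins 10–3.
Model U vs Concept 1: 2+3+2 = 7 for Model U, 6 for Concept 1 — Model U by 7–6.
Model U vs Cirrus: 2+2 = 4 for Model U, 9 for Cirrus — Cirrus by 9–4.
Concept 3 vs Concept 1: Concept 3 is ranked higher on 2+3+2 = 7 ballots, Concept 1 on 6. Concept 3 wins 7–6.
Concept 3 vs Cirrus: Concept 3 preferred on 2+2+6 = 10 ballots; Concept 3 wins 10–3.
Concept 1 vs Cirrus: 2+6 = 8 for Concept 1, 5 for Cirrus — Concept 1 by 8–5.
Each design has at least one pairwise win (Model S1 beats Model U; Model U beats Concept 1; Concept 3 beats Model S1; Concept 1 beats Cirrus; Cirrus beats Model U) — no Condorcet loser.

none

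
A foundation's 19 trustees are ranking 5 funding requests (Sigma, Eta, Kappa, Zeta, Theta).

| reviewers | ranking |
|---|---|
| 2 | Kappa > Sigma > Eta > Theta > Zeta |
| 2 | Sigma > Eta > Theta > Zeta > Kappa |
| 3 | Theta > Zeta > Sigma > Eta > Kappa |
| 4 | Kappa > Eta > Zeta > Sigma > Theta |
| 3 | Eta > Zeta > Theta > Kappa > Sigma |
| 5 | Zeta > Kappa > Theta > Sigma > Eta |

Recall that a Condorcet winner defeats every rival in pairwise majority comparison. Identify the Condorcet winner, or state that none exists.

Head-to-head results (19 reviewers):
Sigma–Eta: Sigma 12–7.
Sigma–Kappa: Kappa 14–5.
Sigma vs Zeta: Zeta wins 15–4.
Sigma vs Theta: Theta, 11–8.
Eta vs Kappa: Kappa wins 11–8.
Eta vs Zeta: Eta, 11–8.
Eta vs Theta: Eta, 11–8.
Kappa–Zeta: Zeta 13–6.
Kappa–Theta: Kappa 11–8.
Zeta vs Theta: Zeta wins 12–7.
Every project loses at least once (Sigma loses to Kappa; Eta loses to Sigma; Kappa loses to Zeta; Zeta loses to Eta; Theta loses to Eta). The majority relation contains the cycle Sigma > Eta > Zeta > Sigma, so there is no Condorcet winner.

none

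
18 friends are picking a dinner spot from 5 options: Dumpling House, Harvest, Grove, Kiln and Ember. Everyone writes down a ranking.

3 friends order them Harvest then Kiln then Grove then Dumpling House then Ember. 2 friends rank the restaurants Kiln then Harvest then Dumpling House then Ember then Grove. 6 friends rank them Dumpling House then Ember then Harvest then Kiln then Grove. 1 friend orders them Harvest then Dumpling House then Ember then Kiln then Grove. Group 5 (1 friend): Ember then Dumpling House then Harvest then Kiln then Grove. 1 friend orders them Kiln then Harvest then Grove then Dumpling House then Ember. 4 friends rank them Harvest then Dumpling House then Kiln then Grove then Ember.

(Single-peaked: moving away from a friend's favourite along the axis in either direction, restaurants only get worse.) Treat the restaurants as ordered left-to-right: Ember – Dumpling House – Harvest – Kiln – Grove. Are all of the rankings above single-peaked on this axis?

Axis positions: Ember=1, Dumpling House=2, Harvest=3, Kiln=4, Grove=5.
Group 1 (peak Harvest at position 3): ranking walks positions 3-4-5-2-1, expanding outward from the peak — single-peaked.
Group 2 (peak Kiln at position 4): ranking walks positions 4-3-2-1-5, expanding outward from the peak — single-peaked.
Group 3 (peak Dumpling House at position 2): ranking walks positions 2-1-3-4-5, expanding outward from the peak — single-peaked.
Group 4 (peak Harvest at position 3): ranking walks positions 3-2-1-4-5, expanding outward from the peak — single-peaked.
Group 5 (peak Ember at position 1): ranking walks positions 1-2-3-4-5, expanding outward from the peak — single-peaked.
Group 6 (peak Kiln at position 4): ranking walks positions 4-3-5-2-1, expanding outward from the peak — single-peaked.
Group 7 (peak Harvest at position 3): ranking walks positions 3-2-4-5-1, expanding outward from the peak — single-peaked.
Every ranking is single-peaked on this axis.

yes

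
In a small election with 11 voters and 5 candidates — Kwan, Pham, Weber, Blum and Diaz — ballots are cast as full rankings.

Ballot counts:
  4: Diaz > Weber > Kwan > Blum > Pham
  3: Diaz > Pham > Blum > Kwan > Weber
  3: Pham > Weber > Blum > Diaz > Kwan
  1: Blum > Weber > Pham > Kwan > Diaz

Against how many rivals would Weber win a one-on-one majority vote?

2

Weber against each rival (11 voters):
Weber vs Kwan: Weber wins 8–3.
Weber vs Pham: Pham wins 6–5.
Weber vs Blum: Weber preferred on 4+3 = 7 ballots; Weber wins 7–4.
Weber vs Diaz: Diaz wins 7–4.
Weber beats Kwan, Blum; loses to Pham, Diaz — 2 pairwise wins.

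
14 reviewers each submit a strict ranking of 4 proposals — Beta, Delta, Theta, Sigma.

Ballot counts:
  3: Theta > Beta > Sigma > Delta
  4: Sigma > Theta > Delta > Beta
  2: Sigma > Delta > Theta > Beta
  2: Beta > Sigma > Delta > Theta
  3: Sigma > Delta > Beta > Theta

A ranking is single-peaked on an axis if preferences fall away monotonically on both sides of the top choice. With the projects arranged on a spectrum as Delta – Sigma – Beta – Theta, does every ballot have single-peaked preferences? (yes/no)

no

Axis positions: Delta=1, Sigma=2, Beta=3, Theta=4.
Cluster 1 (peak Theta at position 4): ranking walks positions 4-3-2-1, expanding outward from the peak — single-peaked.
Cluster 2: ranking walks positions 2-4-1-3; Theta is ranked above Beta even though Beta lies between Theta and the peak Sigma on the axis — preferences dip and rise again. Not single-peaked.
Cluster 3: ranking walks positions 2-1-4-3; Theta is ranked above Beta even though Beta lies between Theta and the peak Sigma on the axis — preferences dip and rise again. Not single-peaked.
Cluster 4 (peak Beta at position 3): ranking walks positions 3-2-1-4, expanding outward from the peak — single-peaked.
Cluster 5 (peak Sigma at position 2): ranking walks positions 2-1-3-4, expanding outward from the peak — single-peaked.
Cluster 2 violates single-peakedness, so the profile is not single-peaked on this axis.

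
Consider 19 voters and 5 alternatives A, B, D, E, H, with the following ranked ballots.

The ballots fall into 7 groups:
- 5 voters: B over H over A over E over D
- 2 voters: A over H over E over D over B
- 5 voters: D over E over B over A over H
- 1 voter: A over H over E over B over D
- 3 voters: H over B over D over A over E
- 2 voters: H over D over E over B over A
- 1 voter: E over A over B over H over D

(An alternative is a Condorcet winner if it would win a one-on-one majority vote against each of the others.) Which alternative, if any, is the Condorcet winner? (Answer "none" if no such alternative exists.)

Head-to-head results (19 voters):
A vs B: A preferred on 2+1+1 = 4 ballots; B wins 15–4.
A–D: D 10–9.
A vs E: A, 11–8.
A–H: H 10–9.
B vs D: B wins 10–9.
B vs E: B is ranked higher on 5+3 = 8 ballots, E on 11. E wins 11–8.
B vs H: B wins 11–8.
D vs E: D, 10–9.
D–H: H 14–5.
E vs H: 6 to 13, H.
Each alternative drops at least one matchup (A loses to B; B loses to E; D loses to B; E loses to A; H loses to B); the cycle A beats E beats B beats A rules out a Condorcet winner.

none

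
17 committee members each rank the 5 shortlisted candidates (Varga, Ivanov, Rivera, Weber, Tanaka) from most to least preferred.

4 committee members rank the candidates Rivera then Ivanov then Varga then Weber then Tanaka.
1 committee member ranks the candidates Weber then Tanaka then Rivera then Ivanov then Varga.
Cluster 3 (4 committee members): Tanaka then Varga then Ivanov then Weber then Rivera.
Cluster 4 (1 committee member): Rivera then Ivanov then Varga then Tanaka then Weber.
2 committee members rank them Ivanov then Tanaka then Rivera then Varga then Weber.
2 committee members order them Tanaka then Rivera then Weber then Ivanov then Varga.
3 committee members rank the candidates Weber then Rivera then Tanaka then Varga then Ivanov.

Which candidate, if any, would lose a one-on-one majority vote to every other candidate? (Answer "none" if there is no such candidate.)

Pairwise majorities:
Varga vs Ivanov: Varga is ranked higher on 4+3 = 7 ballots, Ivanov on 10. Ivanov wins 10–7.
Varga vs Rivera: 4 for Varga, 13 for Rivera — Rivera by 13–4.
Varga vs Weber: Varga is ranked higher on 4+4+1+2 = 11 ballots, Weber on 6. Varga wins 11–6.
Varga vs Tanaka: Varga preferred on 4+1 = 5 ballots; Tanaka wins 12–5.
Ivanov–Rivera: Rivera 11–6.
Ivanov vs Weber: Ivanov, 11–6.
Ivanov vs Tanaka: Ivanov preferred on 4+1+2 = 7 ballots; Tanaka wins 10–7.
Rivera vs Weber: Rivera is ranked higher on 4+1+2+2 = 9 ballots, Weber on 8. Rivera wins 9–8.
Rivera vs Tanaka: Rivera preferred on 4+1+3 = 8 ballots; Tanaka wins 9–8.
Weber–Tanaka: Tanaka 9–8.
Weber loses to every other candidate — it is the Condorcet loser.

Weber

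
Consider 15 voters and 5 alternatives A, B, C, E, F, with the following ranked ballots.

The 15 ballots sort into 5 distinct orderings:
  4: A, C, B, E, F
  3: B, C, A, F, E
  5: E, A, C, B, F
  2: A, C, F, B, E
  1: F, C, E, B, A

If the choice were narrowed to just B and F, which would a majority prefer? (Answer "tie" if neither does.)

B

Ballots ranking B above F: 4 + 3 + 5 = 12.
Ballots ranking F above B: 15 − 12 = 3.
B wins the head-to-head 12–3.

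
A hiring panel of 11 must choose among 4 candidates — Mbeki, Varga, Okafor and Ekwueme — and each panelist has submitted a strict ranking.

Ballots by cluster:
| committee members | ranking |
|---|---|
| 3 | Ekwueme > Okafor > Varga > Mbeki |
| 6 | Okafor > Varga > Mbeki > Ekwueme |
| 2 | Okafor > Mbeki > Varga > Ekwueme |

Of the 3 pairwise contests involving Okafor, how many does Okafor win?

3

Okafor against each rival (11 committee members):
Okafor vs Mbeki: Okafor is ranked higher on 3+6+2 = 11 ballots, Mbeki on 0. Okafor wins 11–0.
Okafor vs Varga: Okafor, 11–0.
Okafor vs Ekwueme: Okafor is ranked higher on 6+2 = 8 ballots, Ekwueme on 3. Okafor wins 8–3.
Okafor beats Mbeki, Varga, Ekwueme — 3 pairwise wins.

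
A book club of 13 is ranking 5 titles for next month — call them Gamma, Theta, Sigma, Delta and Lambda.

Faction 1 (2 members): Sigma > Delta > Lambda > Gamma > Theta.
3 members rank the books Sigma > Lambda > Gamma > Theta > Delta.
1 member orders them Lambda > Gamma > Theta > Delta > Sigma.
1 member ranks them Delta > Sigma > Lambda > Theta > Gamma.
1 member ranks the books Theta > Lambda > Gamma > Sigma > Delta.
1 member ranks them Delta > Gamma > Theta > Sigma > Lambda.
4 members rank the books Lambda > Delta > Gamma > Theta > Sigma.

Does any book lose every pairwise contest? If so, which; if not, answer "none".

Pairwise majorities:
Gamma–Theta: Gamma 11–2.
Gamma vs Sigma: Gamma wins 7–6.
Gamma vs Delta: 5 to 8, Delta.
Gamma vs Lambda: Gamma preferred on 1 ballot; Lambda wins 12–1.
Theta vs Sigma: 7 to 6, Theta.
Theta vs Delta: Theta is ranked higher on 3+1+1 = 5 ballots, Delta on 8. Delta wins 8–5.
Theta vs Lambda: Theta is ranked higher on 1+1 = 2 ballots, Lambda on 11. Lambda wins 11–2.
Sigma vs Delta: Delta wins 7–6.
Sigma vs Lambda: Sigma wins 7–6.
Delta vs Lambda: 2+1+1 = 4 for Delta, 9 for Lambda — Lambda by 9–4.
Each book has at least one pairwise win (Gamma beats Theta; Theta beats Sigma; Sigma beats Lambda; Delta beats Gamma; Lambda beats Gamma) — no Condorcet loser.

none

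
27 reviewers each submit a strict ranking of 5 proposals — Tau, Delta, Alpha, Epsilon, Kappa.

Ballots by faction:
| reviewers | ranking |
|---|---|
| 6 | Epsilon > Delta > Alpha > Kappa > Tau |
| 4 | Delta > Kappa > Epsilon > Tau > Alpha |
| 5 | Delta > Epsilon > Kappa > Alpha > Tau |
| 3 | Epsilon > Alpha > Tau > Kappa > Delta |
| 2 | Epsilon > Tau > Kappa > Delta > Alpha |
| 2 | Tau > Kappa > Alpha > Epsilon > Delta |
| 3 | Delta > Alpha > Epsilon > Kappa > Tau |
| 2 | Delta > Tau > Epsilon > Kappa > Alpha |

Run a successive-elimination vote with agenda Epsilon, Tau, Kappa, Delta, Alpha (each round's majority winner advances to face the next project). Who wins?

Round 1: Epsilon vs Tau — 23–4, Epsilon advances.
Round 2: Epsilon vs Kappa — 21–6, Epsilon advances.
Round 3: Epsilon vs Delta — 13–14, Delta advances.
Round 4: Delta vs Alpha — 22–5, Delta advances.
The agenda winner is Delta.

Delta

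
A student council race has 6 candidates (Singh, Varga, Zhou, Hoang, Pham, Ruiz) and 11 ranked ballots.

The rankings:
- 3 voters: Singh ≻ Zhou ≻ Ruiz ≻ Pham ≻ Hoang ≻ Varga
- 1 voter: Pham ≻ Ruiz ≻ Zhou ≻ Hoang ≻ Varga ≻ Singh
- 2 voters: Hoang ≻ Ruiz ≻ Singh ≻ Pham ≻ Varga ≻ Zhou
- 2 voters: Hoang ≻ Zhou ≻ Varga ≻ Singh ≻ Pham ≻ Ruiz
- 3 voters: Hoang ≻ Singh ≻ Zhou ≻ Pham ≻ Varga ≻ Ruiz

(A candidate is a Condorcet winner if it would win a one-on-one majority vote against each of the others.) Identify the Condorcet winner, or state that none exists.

Check each pair by majority over 11 ballots:
Singh–Varga: Singh 8–3.
Singh vs Zhou: Singh wins 8–3.
Singh vs Hoang: 3 to 8, Hoang.
Singh vs Pham: 3+2+2+3 = 10 for Singh, 1 for Pham — Singh by 10–1.
Singh vs Ruiz: Singh preferred on 3+2+3 = 8 ballots; Singh wins 8–3.
Varga vs Zhou: Zhou, 9–2.
Varga vs Hoang: Hoang, 11–0.
Varga vs Pham: Pham, 9–2.
Varga vs Ruiz: Varga is ranked higher on 2+3 = 5 ballots, Ruiz on 6. Ruiz wins 6–5.
Zhou vs Hoang: Hoang, 7–4.
Zhou vs Pham: 3+2+3 = 8 for Zhou, 3 for Pham — Zhou by 8–3.
Zhou vs Ruiz: 8 to 3, Zhou.
Hoang–Pham: Hoang 7–4.
Hoang vs Ruiz: 7 to 4, Hoang.
Pham vs Ruiz: Pham preferred on 1+2+3 = 6 ballots; Pham wins 6–5.
Hoang defeats every rival head-to-head and is the Condorcet winner.

Hoang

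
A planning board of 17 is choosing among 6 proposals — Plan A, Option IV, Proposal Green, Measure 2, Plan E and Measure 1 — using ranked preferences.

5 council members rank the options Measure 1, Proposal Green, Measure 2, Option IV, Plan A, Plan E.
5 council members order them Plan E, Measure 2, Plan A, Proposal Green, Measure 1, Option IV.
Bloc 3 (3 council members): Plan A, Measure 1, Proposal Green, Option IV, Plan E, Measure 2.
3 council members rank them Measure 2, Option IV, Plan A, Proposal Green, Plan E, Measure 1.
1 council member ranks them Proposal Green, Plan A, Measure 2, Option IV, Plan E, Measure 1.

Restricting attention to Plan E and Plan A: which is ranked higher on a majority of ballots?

Plan A

Ballots ranking Plan E above Plan A: 5.
Ballots ranking Plan A above Plan E: 17 − 5 = 12.
Plan A wins the head-to-head 12–5.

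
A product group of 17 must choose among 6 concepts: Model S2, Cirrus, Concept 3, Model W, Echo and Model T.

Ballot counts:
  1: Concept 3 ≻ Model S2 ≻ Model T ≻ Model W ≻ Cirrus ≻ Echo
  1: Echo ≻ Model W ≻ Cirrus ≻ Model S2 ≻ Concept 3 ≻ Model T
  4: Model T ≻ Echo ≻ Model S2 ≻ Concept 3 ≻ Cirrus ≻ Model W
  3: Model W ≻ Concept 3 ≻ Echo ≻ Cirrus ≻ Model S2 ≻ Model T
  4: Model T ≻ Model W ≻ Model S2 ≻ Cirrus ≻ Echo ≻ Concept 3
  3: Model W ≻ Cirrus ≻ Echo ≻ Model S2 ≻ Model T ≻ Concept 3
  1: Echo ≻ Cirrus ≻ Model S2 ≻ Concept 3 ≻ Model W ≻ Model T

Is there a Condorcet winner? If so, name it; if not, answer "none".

none

Pairwise majorities:
Model S2 vs Cirrus: Model S2 is ranked higher on 1+4+4 = 9 ballots, Cirrus on 8. Model S2 wins 9–8.
Model S2 vs Concept 3: 13 to 4, Model S2.
Model S2 vs Model W: Model S2 preferred on 1+4+1 = 6 ballots; Model W wins 11–6.
Model S2 vs Echo: 1+4 = 5 for Model S2, 12 for Echo — Echo by 12–5.
Model S2 vs Model T: Model S2 is ranked higher on 1+1+3+3+1 = 9 ballots, Model T on 8. Model S2 wins 9–8.
Cirrus vs Concept 3: 1+4+3+1 = 9 for Cirrus, 8 for Concept 3 — Cirrus by 9–8.
Cirrus vs Model W: Cirrus is ranked higher on 4+1 = 5 ballots, Model W on 12. Model W wins 12–5.
Cirrus vs Echo: Cirrus preferred on 1+4+3 = 8 ballots; Echo wins 9–8.
Cirrus vs Model T: 8 to 9, Model T.
Concept 3 vs Model W: 1+4+1 = 6 for Concept 3, 11 for Model W — Model W by 11–6.
Concept 3 vs Echo: 1+3 = 4 for Concept 3, 13 for Echo — Echo by 13–4.
Concept 3 vs Model T: 1+1+3+1 = 6 for Concept 3, 11 for Model T — Model T by 11–6.
Model W vs Echo: 1+3+4+3 = 11 for Model W, 6 for Echo — Model W by 11–6.
Model W vs Model T: 1+3+3+1 = 8 for Model W, 9 for Model T — Model T by 9–8.
Echo vs Model T: 1+3+3+1 = 8 for Echo, 9 for Model T — Model T by 9–8.
Each design drops at least one matchup (Model S2 loses to Model W; Cirrus loses to Model S2; Concept 3 loses to Model S2; Model W loses to Model T; Echo loses to Model W; Model T loses to Model S2); the cycle Model S2 > Model T > Model W > Model S2 rules out a Condorcet winner.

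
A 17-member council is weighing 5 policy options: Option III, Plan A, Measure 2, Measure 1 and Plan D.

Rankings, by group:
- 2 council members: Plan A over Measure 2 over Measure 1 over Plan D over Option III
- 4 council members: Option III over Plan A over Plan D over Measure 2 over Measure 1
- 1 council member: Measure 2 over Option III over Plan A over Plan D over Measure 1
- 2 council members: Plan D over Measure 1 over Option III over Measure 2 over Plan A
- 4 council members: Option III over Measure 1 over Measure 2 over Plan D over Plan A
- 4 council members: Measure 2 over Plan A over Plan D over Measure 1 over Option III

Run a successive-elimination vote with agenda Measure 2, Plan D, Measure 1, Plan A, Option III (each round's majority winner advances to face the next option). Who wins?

Round 1: Measure 2 vs Plan D — 11–6, Measure 2 advances.
Round 2: Measure 2 vs Measure 1 — 11–6, Measure 2 advances.
Round 3: Measure 2 vs Plan A — 11–6, Measure 2 advances.
Round 4: Measure 2 vs Option III — 7–10, Option III advances.
The agenda winner is Option III.

Option III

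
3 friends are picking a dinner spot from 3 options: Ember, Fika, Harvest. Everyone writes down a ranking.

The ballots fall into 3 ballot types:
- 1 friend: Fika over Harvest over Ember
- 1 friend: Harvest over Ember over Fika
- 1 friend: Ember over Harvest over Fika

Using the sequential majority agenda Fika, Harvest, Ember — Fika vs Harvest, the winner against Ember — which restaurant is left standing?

Round 1: Fika vs Harvest — 1–2, Harvest advances.
Round 2: Harvest vs Ember — 2–1, Harvest advances.
The agenda winner is Harvest.

Harvest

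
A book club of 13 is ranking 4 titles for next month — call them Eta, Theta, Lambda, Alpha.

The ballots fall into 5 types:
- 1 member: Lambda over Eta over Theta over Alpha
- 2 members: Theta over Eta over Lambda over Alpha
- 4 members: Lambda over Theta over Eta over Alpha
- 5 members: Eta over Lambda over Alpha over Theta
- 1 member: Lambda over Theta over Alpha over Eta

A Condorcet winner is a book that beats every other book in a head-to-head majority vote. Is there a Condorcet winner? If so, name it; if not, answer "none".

Head-to-head results (13 members):
Eta vs Theta: Eta preferred on 1+5 = 6 ballots; Theta wins 7–6.
Eta vs Lambda: 7 to 6, Eta.
Eta vs Alpha: Eta is ranked higher on 1+2+4+5 = 12 ballots, Alpha on 1. Eta wins 12–1.
Theta vs Lambda: 2 for Theta, 11 for Lambda — Lambda by 11–2.
Theta vs Alpha: 1+2+4+1 = 8 for Theta, 5 for Alpha — Theta by 8–5.
Lambda vs Alpha: 1+2+4+5+1 = 13 for Lambda, 0 for Alpha — Lambda by 13–0.
Each book drops at least one matchup (Eta loses to Theta; Theta loses to Lambda; Lambda loses to Eta; Alpha loses to Eta); the cycle Eta → Lambda → Theta → Eta rules out a Condorcet winner.

none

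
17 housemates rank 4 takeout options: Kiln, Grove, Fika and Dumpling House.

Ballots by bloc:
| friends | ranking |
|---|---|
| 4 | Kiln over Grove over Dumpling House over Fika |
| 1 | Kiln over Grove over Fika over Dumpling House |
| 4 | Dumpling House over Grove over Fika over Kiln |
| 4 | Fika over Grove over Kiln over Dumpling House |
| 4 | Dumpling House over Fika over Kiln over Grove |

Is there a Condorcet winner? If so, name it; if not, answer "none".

Head-to-head results (17 friends):
Kiln vs Grove: Kiln is ranked higher on 4+1+4 = 9 ballots, Grove on 8. Kiln wins 9–8.
Kiln vs Fika: Kiln is ranked higher on 4+1 = 5 ballots, Fika on 12. Fika wins 12–5.
Kiln vs Dumpling House: Kiln is ranked higher on 4+1+4 = 9 ballots, Dumpling House on 8. Kiln wins 9–8.
Grove vs Fika: 9 to 8, Grove.
Grove vs Dumpling House: 9 to 8, Grove.
Fika vs Dumpling House: Fika is ranked higher on 1+4 = 5 ballots, Dumpling House on 12. Dumpling House wins 12–5.
Each restaurant drops at least one matchup (Kiln loses to Fika; Grove loses to Kiln; Fika loses to Grove; Dumpling House loses to Kiln); the cycle Kiln beats Grove beats Fika beats Kiln rules out a Condorcet winner.

none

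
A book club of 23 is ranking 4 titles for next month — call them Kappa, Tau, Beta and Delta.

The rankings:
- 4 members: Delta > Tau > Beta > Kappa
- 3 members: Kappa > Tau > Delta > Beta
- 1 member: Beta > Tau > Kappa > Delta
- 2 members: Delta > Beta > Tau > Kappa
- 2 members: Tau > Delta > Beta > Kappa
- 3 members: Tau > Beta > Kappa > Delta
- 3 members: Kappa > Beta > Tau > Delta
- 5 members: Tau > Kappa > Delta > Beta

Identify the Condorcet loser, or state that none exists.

Pairwise majorities:
Kappa vs Tau: Tau, 17–6.
Kappa vs Beta: 3+3+5 = 11 for Kappa, 12 for Beta — Beta by 12–11.
Kappa vs Delta: 15 to 8, Kappa.
Tau vs Beta: 4+3+2+3+5 = 17 for Tau, 6 for Beta — Tau by 17–6.
Tau vs Delta: Tau is ranked higher on 3+1+2+3+3+5 = 17 ballots, Delta on 6. Tau wins 17–6.
Beta vs Delta: Beta is ranked higher on 1+3+3 = 7 ballots, Delta on 16. Delta wins 16–7.
No book is winless: Kappa beats Delta; Tau beats Kappa; Beta beats Kappa; Delta beats Beta. There is no Condorcet loser.

none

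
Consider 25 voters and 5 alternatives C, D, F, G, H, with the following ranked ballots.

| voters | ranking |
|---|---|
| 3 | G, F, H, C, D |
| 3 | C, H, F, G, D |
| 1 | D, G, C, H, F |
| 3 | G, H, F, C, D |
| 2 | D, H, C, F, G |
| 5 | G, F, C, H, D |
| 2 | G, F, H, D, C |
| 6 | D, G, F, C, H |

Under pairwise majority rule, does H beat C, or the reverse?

Ballots ranking H above C: 3 + 3 + 2 + 2 = 10.
Ballots ranking C above H: 25 − 10 = 15.
C wins the head-to-head 15–10.

C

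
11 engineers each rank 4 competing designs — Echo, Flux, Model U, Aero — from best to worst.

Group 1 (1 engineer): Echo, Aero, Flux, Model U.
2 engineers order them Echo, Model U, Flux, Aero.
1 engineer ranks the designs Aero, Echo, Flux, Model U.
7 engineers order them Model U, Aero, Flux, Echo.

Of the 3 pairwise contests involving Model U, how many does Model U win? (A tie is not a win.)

Model U against each rival (11 engineers):
Model U vs Echo: 7 for Model U, 4 for Echo — Model U by 7–4.
Model U–Flux: Model U 9–2.
Model U vs Aero: Model U, 9–2.
Model U beats Echo, Flux, Aero — 3 pairwise wins.

3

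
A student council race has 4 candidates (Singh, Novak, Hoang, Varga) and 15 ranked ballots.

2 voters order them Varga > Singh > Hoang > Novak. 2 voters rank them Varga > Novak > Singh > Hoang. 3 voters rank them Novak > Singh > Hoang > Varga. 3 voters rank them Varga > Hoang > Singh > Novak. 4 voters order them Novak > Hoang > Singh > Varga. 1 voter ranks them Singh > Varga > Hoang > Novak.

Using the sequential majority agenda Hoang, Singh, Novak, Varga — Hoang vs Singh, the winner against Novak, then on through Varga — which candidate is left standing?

Varga

Round 1: Hoang vs Singh — 7–8, Singh advances.
Round 2: Singh vs Novak — 6–9, Novak advances.
Round 3: Novak vs Varga — 7–8, Varga advances.
Varga survives the agenda.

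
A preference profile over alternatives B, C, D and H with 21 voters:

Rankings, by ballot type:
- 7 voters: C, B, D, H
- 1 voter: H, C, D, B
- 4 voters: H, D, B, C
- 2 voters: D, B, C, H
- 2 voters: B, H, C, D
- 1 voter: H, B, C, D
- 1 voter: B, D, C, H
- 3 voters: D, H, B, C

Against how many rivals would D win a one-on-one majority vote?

1

D against each rival (21 voters):
D vs B: B, 11–10.
D vs C: D is ranked higher on 4+2+1+3 = 10 ballots, C on 11. C wins 11–10.
D vs H: 13 to 8, D.
D beats H; loses to B, C — 1 pairwise win.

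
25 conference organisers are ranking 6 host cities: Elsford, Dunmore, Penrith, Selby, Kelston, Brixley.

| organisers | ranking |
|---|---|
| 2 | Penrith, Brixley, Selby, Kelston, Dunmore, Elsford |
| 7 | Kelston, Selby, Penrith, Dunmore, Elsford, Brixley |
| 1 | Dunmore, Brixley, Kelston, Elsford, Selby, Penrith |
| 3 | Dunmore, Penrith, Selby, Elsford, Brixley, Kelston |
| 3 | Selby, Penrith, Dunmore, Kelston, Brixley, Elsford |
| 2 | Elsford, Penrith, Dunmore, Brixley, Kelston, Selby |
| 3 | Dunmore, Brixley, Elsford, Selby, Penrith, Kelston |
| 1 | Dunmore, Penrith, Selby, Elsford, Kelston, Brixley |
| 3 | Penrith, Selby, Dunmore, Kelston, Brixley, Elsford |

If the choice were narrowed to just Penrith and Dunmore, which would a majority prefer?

Ballots ranking Penrith above Dunmore: 2 + 7 + 3 + 2 + 3 = 17.
Ballots ranking Dunmore above Penrith: 25 − 17 = 8.
Penrith wins the head-to-head 17–8.

Penrith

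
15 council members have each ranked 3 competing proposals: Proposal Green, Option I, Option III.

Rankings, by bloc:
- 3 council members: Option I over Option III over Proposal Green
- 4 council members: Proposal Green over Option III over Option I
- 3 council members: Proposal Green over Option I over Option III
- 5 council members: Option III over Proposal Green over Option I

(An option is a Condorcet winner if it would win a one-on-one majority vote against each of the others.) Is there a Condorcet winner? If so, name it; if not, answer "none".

Option III

Pairwise majorities:
Proposal Green vs Option I: Proposal Green wins 12–3.
Proposal Green vs Option III: Option III, 8–7.
Option I–Option III: Option III 9–6.
Option III beats each of Proposal Green, Option I — Option III is the Condorcet winner.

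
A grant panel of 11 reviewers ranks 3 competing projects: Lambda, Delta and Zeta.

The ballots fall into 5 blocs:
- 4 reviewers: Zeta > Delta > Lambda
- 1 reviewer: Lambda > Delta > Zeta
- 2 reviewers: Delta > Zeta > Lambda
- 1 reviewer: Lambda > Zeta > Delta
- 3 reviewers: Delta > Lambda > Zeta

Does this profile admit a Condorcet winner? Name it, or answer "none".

Head-to-head results (11 reviewers):
Lambda vs Delta: Lambda is ranked higher on 1+1 = 2 ballots, Delta on 9. Delta wins 9–2.
Lambda vs Zeta: 5 to 6, Zeta.
Delta vs Zeta: Delta preferred on 1+2+3 = 6 ballots; Delta wins 6–5.
Only Delta has no losses; Delta is the Condorcet winner.

Delta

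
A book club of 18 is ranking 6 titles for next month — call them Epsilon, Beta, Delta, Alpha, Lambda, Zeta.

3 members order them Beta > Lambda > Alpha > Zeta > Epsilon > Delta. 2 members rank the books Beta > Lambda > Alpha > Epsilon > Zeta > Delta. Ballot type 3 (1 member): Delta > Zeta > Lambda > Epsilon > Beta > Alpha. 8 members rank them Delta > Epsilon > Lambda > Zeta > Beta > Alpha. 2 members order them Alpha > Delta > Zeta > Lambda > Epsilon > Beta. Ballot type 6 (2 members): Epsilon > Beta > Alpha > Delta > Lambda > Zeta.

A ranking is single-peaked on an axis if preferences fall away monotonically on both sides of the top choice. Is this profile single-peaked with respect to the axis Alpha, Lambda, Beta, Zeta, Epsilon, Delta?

Axis positions: Alpha=1, Lambda=2, Beta=3, Zeta=4, Epsilon=5, Delta=6.
Ballot type 1 (peak Beta at position 3): ranking walks positions 3-2-1-4-5-6, expanding outward from the peak — single-peaked.
Ballot type 2: ranking walks positions 3-2-1-5-4-6; Epsilon is ranked above Zeta even though Zeta lies between Epsilon and the peak Beta on the axis — preferences dip and rise again. Not single-peaked.
Ballot type 3: ranking walks positions 6-4-2-5-3-1; Zeta is ranked above Epsilon even though Epsilon lies between Zeta and the peak Delta on the axis — preferences dip and rise again. Not single-peaked.
Ballot type 4: ranking walks positions 6-5-2-4-3-1; Lambda is ranked above Zeta even though Zeta lies between Lambda and the peak Delta on the axis — preferences dip and rise again. Not single-peaked.
Ballot type 5: ranking walks positions 1-6-4-2-5-3; Delta is ranked above Lambda even though Lambda lies between Delta and the peak Alpha on the axis — preferences dip and rise again. Not single-peaked.
Ballot type 6: ranking walks positions 5-3-1-6-2-4; Beta is ranked above Zeta even though Zeta lies between Beta and the peak Epsilon on the axis — preferences dip and rise again. Not single-peaked.
Ballot type 2 violates single-peakedness, so the profile is not single-peaked on this axis.

no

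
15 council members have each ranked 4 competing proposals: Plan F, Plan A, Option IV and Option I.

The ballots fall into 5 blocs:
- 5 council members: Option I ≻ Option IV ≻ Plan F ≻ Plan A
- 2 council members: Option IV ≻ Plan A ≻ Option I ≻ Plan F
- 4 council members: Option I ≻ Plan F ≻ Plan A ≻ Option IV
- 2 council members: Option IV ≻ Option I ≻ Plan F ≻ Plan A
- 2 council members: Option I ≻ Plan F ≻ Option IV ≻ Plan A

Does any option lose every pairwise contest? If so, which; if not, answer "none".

Plan A

Pairwise majorities:
Plan F vs Plan A: Plan F wins 13–2.
Plan F vs Option IV: Plan F is ranked higher on 4+2 = 6 ballots, Option IV on 9. Option IV wins 9–6.
Plan F vs Option I: Plan F is ranked higher on 0 ballots, Option I on 15. Option I wins 15–0.
Plan A vs Option IV: Option IV, 11–4.
Plan A vs Option I: 2 to 13, Option I.
Option IV vs Option I: Option I wins 11–4.
Only Plan A has no wins; Plan A is the Condorcet loser.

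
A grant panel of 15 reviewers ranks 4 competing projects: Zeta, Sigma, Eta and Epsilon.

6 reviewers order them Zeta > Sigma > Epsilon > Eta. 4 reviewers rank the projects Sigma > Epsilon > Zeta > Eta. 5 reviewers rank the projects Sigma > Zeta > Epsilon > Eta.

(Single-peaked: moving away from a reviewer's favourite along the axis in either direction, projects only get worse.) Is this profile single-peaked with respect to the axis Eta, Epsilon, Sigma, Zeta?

yes

Axis positions: Eta=1, Epsilon=2, Sigma=3, Zeta=4.
Bloc 1 (peak Zeta at position 4): ranking walks positions 4-3-2-1, expanding outward from the peak — single-peaked.
Bloc 2 (peak Sigma at position 3): ranking walks positions 3-2-4-1, expanding outward from the peak — single-peaked.
Bloc 3 (peak Sigma at position 3): ranking walks positions 3-4-2-1, expanding outward from the peak — single-peaked.
Every ranking is single-peaked on this axis.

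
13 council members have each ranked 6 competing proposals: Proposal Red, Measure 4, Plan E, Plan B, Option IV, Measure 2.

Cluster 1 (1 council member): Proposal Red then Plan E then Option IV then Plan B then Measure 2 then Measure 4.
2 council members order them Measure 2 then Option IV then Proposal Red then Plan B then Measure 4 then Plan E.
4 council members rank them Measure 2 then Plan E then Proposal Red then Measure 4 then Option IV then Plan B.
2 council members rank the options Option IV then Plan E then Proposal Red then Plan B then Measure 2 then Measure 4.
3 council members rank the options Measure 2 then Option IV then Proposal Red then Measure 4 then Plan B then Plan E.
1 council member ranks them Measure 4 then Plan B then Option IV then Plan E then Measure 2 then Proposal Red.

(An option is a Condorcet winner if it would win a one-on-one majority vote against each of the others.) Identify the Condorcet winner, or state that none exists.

Pairwise majorities:
Proposal Red–Measure 4: Proposal Red 12–1.
Proposal Red vs Plan E: Plan E, 7–6.
Proposal Red–Plan B: Proposal Red 12–1.
Proposal Red vs Option IV: Option IV, 8–5.
Proposal Red–Measure 2: Measure 2 10–3.
Measure 4 vs Plan E: Plan E, 7–6.
Measure 4 vs Plan B: Measure 4 wins 8–5.
Measure 4 vs Option IV: Option IV, 8–5.
Measure 4 vs Measure 2: Measure 2 wins 12–1.
Plan E–Plan B: Plan E 7–6.
Plan E vs Option IV: Option IV, 8–5.
Plan E vs Measure 2: Measure 2 wins 9–4.
Plan B vs Option IV: Option IV, 12–1.
Plan B–Measure 2: Measure 2 9–4.
Option IV vs Measure 2: Measure 2, 9–4.
Measure 2 beats each of Proposal Red, Measure 4, Plan E, Plan B, Option IV — Measure 2 is the Condorcet winner.

Measure 2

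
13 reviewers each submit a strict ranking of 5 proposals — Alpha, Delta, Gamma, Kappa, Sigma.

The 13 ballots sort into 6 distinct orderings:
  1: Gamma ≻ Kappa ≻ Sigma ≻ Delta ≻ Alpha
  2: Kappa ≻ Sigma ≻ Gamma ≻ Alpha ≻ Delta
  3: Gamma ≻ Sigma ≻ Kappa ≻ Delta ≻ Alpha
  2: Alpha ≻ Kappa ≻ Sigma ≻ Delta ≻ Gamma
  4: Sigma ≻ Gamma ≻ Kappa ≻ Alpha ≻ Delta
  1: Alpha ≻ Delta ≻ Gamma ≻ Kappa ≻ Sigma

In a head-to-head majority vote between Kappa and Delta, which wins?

Kappa

Ballots ranking Kappa above Delta: 1 + 2 + 3 + 2 + 4 = 12.
Ballots ranking Delta above Kappa: 13 − 12 = 1.
Kappa wins the head-to-head 12–1.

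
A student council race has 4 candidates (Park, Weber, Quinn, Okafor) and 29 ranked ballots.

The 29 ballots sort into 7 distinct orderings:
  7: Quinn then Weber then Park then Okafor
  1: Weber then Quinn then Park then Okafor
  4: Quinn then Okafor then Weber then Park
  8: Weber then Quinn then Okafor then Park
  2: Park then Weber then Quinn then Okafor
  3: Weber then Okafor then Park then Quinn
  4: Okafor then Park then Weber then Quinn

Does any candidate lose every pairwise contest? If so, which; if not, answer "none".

Park

Head-to-head results (29 voters):
Park vs Weber: Weber, 23–6.
Park–Quinn: Quinn 20–9.
Park vs Okafor: Okafor, 19–10.
Weber vs Quinn: Weber, 18–11.
Weber vs Okafor: Weber wins 21–8.
Quinn vs Okafor: Quinn preferred on 7+1+4+8+2 = 22 ballots; Quinn wins 22–7.
Park loses to every other candidate — it is the Condorcet loser.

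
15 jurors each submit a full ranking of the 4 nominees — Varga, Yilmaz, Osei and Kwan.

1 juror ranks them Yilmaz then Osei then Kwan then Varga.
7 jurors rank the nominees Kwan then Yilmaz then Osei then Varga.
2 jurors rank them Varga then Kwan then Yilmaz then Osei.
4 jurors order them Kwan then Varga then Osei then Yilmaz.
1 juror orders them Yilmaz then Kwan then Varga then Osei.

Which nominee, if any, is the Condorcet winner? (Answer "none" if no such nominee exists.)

Kwan

Head-to-head results (15 jurors):
Varga vs Yilmaz: Varga is ranked higher on 2+4 = 6 ballots, Yilmaz on 9. Yilmaz wins 9–6.
Varga–Osei: Osei 8–7.
Varga vs Kwan: 2 to 13, Kwan.
Yilmaz vs Osei: Yilmaz wins 11–4.
Yilmaz vs Kwan: Yilmaz is ranked higher on 1+1 = 2 ballots, Kwan on 13. Kwan wins 13–2.
Osei vs Kwan: Osei preferred on 1 ballot; Kwan wins 14–1.
Kwan beats each of Varga, Yilmaz, Osei — Kwan is the Condorcet winner.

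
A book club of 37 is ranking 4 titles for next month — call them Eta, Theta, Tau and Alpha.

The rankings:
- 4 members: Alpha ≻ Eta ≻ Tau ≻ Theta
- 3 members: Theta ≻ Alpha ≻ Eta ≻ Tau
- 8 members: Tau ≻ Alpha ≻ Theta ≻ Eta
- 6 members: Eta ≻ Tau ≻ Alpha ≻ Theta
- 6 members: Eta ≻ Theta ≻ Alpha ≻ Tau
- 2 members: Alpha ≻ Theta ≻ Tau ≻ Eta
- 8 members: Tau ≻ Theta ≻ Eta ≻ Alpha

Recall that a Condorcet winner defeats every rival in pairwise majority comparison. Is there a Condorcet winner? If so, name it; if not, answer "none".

none

Check each pair by majority over 37 ballots:
Eta vs Theta: 16 to 21, Theta.
Eta vs Tau: Eta is ranked higher on 4+3+6+6 = 19 ballots, Tau on 18. Eta wins 19–18.
Eta vs Alpha: Eta is ranked higher on 6+6+8 = 20 ballots, Alpha on 17. Eta wins 20–17.
Theta vs Tau: 11 to 26, Tau.
Theta vs Alpha: 3+6+8 = 17 for Theta, 20 for Alpha — Alpha by 20–17.
Tau vs Alpha: 8+6+8 = 22 for Tau, 15 for Alpha — Tau by 22–15.
Each book drops at least one matchup (Eta loses to Theta; Theta loses to Tau; Tau loses to Eta; Alpha loses to Eta); the cycle Eta > Tau > Theta > Eta rules out a Condorcet winner.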